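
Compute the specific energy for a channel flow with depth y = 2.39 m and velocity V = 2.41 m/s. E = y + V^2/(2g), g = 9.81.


Specific energy E = y + V^2/(2g).
Velocity head = V^2/(2g) = 2.41^2 / (2*9.81) = 5.8081 / 19.62 = 0.296 m.
E = 2.39 + 0.296 = 2.686 m.

2.686


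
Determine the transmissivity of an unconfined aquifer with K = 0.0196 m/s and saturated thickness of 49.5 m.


Transmissivity is defined as T = K * h.
T = 0.0196 * 49.5
  = 0.9702 m^2/s.

0.9702


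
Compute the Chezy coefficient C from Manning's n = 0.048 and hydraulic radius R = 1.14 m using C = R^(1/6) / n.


The Chezy coefficient relates to Manning's n through C = R^(1/6) / n.
R^(1/6) = 1.14^(1/6) = 1.022078.
C = 1.022078 / 0.048 = 21.29 m^(1/2)/s.

21.29


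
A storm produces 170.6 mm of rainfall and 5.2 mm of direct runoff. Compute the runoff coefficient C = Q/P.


The runoff coefficient C = runoff depth / rainfall depth.
C = 5.2 / 170.6
  = 0.0305.

0.0305


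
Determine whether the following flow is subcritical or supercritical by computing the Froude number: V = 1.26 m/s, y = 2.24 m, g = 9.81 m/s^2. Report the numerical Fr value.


The Froude number is defined as Fr = V / sqrt(g*y).
g*y = 9.81 * 2.24 = 21.9744.
sqrt(g*y) = sqrt(21.9744) = 4.6877.
Fr = 1.26 / 4.6877 = 0.2688.
Since Fr < 1, the flow is subcritical.

0.2688


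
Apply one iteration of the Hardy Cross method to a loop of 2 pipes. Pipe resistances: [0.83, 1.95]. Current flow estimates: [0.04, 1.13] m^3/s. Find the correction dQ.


Numerator terms (r*Q*|Q|): 0.83*0.04*|0.04| = 0.0013; 1.95*1.13*|1.13| = 2.49.
Sum of numerator = 2.4913.
Denominator terms (r*|Q|): 0.83*|0.04| = 0.0332; 1.95*|1.13| = 2.2035.
2 * sum of denominator = 2 * 2.2367 = 4.4734.
dQ = -2.4913 / 4.4734 = -0.5569 m^3/s.

-0.5569


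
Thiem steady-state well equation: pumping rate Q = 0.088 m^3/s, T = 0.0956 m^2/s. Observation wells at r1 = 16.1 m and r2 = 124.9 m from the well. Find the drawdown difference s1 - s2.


Thiem equation: s1 - s2 = Q/(2*pi*T) * ln(r2/r1).
ln(r2/r1) = ln(124.9/16.1) = 2.0487.
Q/(2*pi*T) = 0.088 / (2*pi*0.0956) = 0.088 / 0.6007 = 0.1465.
s1 - s2 = 0.1465 * 2.0487 = 0.3001 m.

0.3001


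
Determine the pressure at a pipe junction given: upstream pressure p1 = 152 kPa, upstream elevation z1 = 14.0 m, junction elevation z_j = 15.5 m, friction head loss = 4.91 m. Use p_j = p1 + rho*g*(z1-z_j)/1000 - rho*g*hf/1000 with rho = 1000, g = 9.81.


Junction pressure: p_j = p1 + rho*g*(z1 - z_j)/1000 - rho*g*hf/1000.
Elevation term = 1000*9.81*(14.0 - 15.5)/1000 = -14.715 kPa.
Friction term = 1000*9.81*4.91/1000 = 48.167 kPa.
p_j = 152 + -14.715 - 48.167 = 89.12 kPa.

89.12


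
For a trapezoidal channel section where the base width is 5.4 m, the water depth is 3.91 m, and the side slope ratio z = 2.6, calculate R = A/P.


For a trapezoidal section with side slope z:
A = (b + z*y)*y = (5.4 + 2.6*3.91)*3.91 = 60.863 m^2.
P = b + 2*y*sqrt(1 + z^2) = 5.4 + 2*3.91*sqrt(1 + 2.6^2) = 27.184 m.
R = A/P = 60.863 / 27.184 = 2.2389 m.

2.2389


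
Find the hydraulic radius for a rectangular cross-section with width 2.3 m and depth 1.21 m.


For a rectangular section:
Flow area A = b * y = 2.3 * 1.21 = 2.78 m^2.
Wetted perimeter P = b + 2y = 2.3 + 2*1.21 = 4.72 m.
Hydraulic radius R = A/P = 2.78 / 4.72 = 0.5896 m.

0.5896


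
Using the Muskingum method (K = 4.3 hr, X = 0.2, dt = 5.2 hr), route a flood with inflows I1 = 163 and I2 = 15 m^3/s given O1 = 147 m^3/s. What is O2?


Muskingum coefficients:
denom = 2*K*(1-X) + dt = 2*4.3*(1-0.2) + 5.2 = 12.08.
C0 = (dt - 2*K*X)/denom = (5.2 - 2*4.3*0.2)/12.08 = 0.2881.
C1 = (dt + 2*K*X)/denom = (5.2 + 2*4.3*0.2)/12.08 = 0.5728.
C2 = (2*K*(1-X) - dt)/denom = 0.1391.
O2 = C0*I2 + C1*I1 + C2*O1
   = 0.2881*15 + 0.5728*163 + 0.1391*147
   = 118.14 m^3/s.

118.14


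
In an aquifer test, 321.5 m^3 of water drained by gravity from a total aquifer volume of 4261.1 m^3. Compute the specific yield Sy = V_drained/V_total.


Specific yield Sy = Volume drained / Total volume.
Sy = 321.5 / 4261.1
   = 0.0755.

0.0755


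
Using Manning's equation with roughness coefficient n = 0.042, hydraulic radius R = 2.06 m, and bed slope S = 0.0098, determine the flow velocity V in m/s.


Manning's equation gives V = (1/n) * R^(2/3) * S^(1/2).
First, compute R^(2/3) = 2.06^(2/3) = 1.619.
Next, S^(1/2) = 0.0098^(1/2) = 0.098995.
Then 1/n = 1/0.042 = 23.81.
V = 23.81 * 1.619 * 0.098995 = 3.816 m/s.

3.816


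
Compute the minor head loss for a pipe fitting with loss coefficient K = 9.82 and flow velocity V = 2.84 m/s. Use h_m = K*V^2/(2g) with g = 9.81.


Minor loss formula: h_m = K * V^2/(2g).
V^2 = 2.84^2 = 8.0656.
V^2/(2g) = 8.0656 / 19.62 = 0.4111 m.
h_m = 9.82 * 0.4111 = 4.0369 m.

4.0369


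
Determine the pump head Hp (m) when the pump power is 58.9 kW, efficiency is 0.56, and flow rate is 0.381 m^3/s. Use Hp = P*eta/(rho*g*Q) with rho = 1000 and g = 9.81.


Pump head formula: Hp = P * eta / (rho * g * Q).
Numerator: P * eta = 58.9 * 1000 * 0.56 = 32984.0 W.
Denominator: rho * g * Q = 1000 * 9.81 * 0.381 = 3737.61.
Hp = 32984.0 / 3737.61 = 8.82 m.

8.82


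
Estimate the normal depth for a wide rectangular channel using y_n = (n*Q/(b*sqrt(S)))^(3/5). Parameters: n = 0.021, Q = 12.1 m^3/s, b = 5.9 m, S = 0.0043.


We use the wide-channel approximation y_n = (n*Q/(b*sqrt(S)))^(3/5).
sqrt(S) = sqrt(0.0043) = 0.065574.
Numerator: n*Q = 0.021 * 12.1 = 0.2541.
Denominator: b*sqrt(S) = 5.9 * 0.065574 = 0.386887.
arg = 0.6568.
y_n = 0.6568^(3/5) = 0.7771 m.

0.7771


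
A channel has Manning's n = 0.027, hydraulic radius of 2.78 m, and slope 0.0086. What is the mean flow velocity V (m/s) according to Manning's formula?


Manning's equation gives V = (1/n) * R^(2/3) * S^(1/2).
First, compute R^(2/3) = 2.78^(2/3) = 1.9771.
Next, S^(1/2) = 0.0086^(1/2) = 0.092736.
Then 1/n = 1/0.027 = 37.04.
V = 37.04 * 1.9771 * 0.092736 = 6.7907 m/s.

6.7907


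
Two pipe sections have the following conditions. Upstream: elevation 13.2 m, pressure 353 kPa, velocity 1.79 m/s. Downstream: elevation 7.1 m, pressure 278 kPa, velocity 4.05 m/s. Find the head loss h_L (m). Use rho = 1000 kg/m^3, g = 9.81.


Total head at each section: H = z + p/(rho*g) + V^2/(2g).
H1 = 13.2 + 353*1000/(1000*9.81) + 1.79^2/(2*9.81)
   = 13.2 + 35.984 + 0.1633
   = 49.347 m.
H2 = 7.1 + 278*1000/(1000*9.81) + 4.05^2/(2*9.81)
   = 7.1 + 28.338 + 0.836
   = 36.274 m.
h_L = H1 - H2 = 49.347 - 36.274 = 13.073 m.

13.073


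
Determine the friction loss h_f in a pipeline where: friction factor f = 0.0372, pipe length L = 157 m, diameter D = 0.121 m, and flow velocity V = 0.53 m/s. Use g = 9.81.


Darcy-Weisbach equation: h_f = f * (L/D) * V^2/(2g).
f * L/D = 0.0372 * 157/0.121 = 48.2678.
V^2/(2g) = 0.53^2 / (2*9.81) = 0.2809 / 19.62 = 0.0143 m.
h_f = 48.2678 * 0.0143 = 0.691 m.

0.691


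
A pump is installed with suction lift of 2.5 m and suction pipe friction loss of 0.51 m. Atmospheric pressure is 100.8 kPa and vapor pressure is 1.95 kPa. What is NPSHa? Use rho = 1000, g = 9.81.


NPSHa = p_atm/(rho*g) - z_s - hf_s - p_vap/(rho*g).
p_atm/(rho*g) = 100.8*1000 / (1000*9.81) = 10.275 m.
p_vap/(rho*g) = 1.95*1000 / (1000*9.81) = 0.199 m.
NPSHa = 10.275 - 2.5 - 0.51 - 0.199
      = 7.07 m.

7.07


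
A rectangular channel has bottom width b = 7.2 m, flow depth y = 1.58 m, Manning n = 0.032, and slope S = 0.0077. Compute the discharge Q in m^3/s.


For a rectangular channel, the cross-sectional area A = b * y = 7.2 * 1.58 = 11.38 m^2.
The wetted perimeter P = b + 2y = 7.2 + 2*1.58 = 10.36 m.
Hydraulic radius R = A/P = 11.38/10.36 = 1.0981 m.
Velocity V = (1/n)*R^(2/3)*S^(1/2) = (1/0.032)*1.0981^(2/3)*0.0077^(1/2) = 2.9186 m/s.
Discharge Q = A * V = 11.38 * 2.9186 = 33.203 m^3/s.

33.203


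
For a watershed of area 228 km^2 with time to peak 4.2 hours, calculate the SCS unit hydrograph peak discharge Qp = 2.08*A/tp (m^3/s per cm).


SCS formula: Qp = 2.08 * A / tp.
Qp = 2.08 * 228 / 4.2
   = 474.24 / 4.2
   = 112.91 m^3/s per cm.

112.91


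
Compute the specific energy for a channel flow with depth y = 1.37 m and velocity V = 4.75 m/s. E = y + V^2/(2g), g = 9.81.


Specific energy E = y + V^2/(2g).
Velocity head = V^2/(2g) = 4.75^2 / (2*9.81) = 22.5625 / 19.62 = 1.15 m.
E = 1.37 + 1.15 = 2.52 m.

2.52


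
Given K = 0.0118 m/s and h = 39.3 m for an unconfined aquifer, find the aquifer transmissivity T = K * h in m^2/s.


Transmissivity is defined as T = K * h.
T = 0.0118 * 39.3
  = 0.4637 m^2/s.

0.4637


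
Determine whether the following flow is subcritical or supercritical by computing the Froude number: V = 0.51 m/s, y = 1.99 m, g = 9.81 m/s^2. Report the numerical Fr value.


The Froude number is defined as Fr = V / sqrt(g*y).
g*y = 9.81 * 1.99 = 19.5219.
sqrt(g*y) = sqrt(19.5219) = 4.4184.
Fr = 0.51 / 4.4184 = 0.1154.
Since Fr < 1, the flow is subcritical.

0.1154


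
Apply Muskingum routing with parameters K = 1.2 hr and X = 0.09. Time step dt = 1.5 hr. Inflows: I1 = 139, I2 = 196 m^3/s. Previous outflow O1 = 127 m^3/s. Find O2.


Muskingum coefficients:
denom = 2*K*(1-X) + dt = 2*1.2*(1-0.09) + 1.5 = 3.684.
C0 = (dt - 2*K*X)/denom = (1.5 - 2*1.2*0.09)/3.684 = 0.3485.
C1 = (dt + 2*K*X)/denom = (1.5 + 2*1.2*0.09)/3.684 = 0.4658.
C2 = (2*K*(1-X) - dt)/denom = 0.1857.
O2 = C0*I2 + C1*I1 + C2*O1
   = 0.3485*196 + 0.4658*139 + 0.1857*127
   = 156.64 m^3/s.

156.64


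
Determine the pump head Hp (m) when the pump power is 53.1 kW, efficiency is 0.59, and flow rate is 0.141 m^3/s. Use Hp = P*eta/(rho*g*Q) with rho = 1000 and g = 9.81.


Pump head formula: Hp = P * eta / (rho * g * Q).
Numerator: P * eta = 53.1 * 1000 * 0.59 = 31329.0 W.
Denominator: rho * g * Q = 1000 * 9.81 * 0.141 = 1383.21.
Hp = 31329.0 / 1383.21 = 22.65 m.

22.65


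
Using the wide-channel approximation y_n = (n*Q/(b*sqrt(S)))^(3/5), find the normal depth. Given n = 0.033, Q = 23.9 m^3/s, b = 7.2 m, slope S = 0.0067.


We use the wide-channel approximation y_n = (n*Q/(b*sqrt(S)))^(3/5).
sqrt(S) = sqrt(0.0067) = 0.081854.
Numerator: n*Q = 0.033 * 23.9 = 0.7887.
Denominator: b*sqrt(S) = 7.2 * 0.081854 = 0.589349.
arg = 1.3383.
y_n = 1.3383^(3/5) = 1.191 m.

1.191


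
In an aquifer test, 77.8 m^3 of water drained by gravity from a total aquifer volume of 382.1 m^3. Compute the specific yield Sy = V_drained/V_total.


Specific yield Sy = Volume drained / Total volume.
Sy = 77.8 / 382.1
   = 0.2036.

0.2036


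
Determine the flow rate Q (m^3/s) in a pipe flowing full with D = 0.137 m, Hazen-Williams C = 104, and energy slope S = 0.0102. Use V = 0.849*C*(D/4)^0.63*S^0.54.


For a full circular pipe, R = D/4 = 0.137/4 = 0.0343 m.
V = 0.849 * 104 * 0.0343^0.63 * 0.0102^0.54
  = 0.849 * 104 * 0.119354 * 0.084071
  = 0.886 m/s.
Pipe area A = pi*D^2/4 = pi*0.137^2/4 = 0.0147 m^2.
Q = A * V = 0.0147 * 0.886 = 0.0131 m^3/s.

0.0131


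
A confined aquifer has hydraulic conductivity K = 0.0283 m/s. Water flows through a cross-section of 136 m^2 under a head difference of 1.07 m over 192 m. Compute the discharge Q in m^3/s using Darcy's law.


Darcy's law: Q = K * A * i, where i = dh/L.
Hydraulic gradient i = 1.07 / 192 = 0.005573.
Q = 0.0283 * 136 * 0.005573
  = 0.0214 m^3/s.

0.0214


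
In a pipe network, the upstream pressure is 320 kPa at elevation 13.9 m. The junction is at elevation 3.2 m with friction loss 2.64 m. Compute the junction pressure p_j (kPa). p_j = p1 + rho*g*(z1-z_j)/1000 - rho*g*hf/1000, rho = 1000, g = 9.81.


Junction pressure: p_j = p1 + rho*g*(z1 - z_j)/1000 - rho*g*hf/1000.
Elevation term = 1000*9.81*(13.9 - 3.2)/1000 = 104.967 kPa.
Friction term = 1000*9.81*2.64/1000 = 25.898 kPa.
p_j = 320 + 104.967 - 25.898 = 399.07 kPa.

399.07


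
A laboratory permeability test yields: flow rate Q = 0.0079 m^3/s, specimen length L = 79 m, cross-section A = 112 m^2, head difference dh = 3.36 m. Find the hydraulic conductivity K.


From K = Q*L / (A*dh):
Numerator: Q*L = 0.0079 * 79 = 0.6241.
Denominator: A*dh = 112 * 3.36 = 376.32.
K = 0.6241 / 376.32 = 0.001658 m/s.

0.001658


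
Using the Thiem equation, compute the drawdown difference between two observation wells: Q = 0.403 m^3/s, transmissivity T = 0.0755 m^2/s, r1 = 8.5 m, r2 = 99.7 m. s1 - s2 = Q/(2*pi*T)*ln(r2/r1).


Thiem equation: s1 - s2 = Q/(2*pi*T) * ln(r2/r1).
ln(r2/r1) = ln(99.7/8.5) = 2.4621.
Q/(2*pi*T) = 0.403 / (2*pi*0.0755) = 0.403 / 0.4744 = 0.8495.
s1 - s2 = 0.8495 * 2.4621 = 2.0916 m.

2.0916


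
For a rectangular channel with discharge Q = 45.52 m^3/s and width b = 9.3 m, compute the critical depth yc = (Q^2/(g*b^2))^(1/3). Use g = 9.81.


Using yc = (Q^2 / (g * b^2))^(1/3):
Q^2 = 45.52^2 = 2072.07.
g * b^2 = 9.81 * 9.3^2 = 9.81 * 86.49 = 848.47.
Q^2 / (g*b^2) = 2072.07 / 848.47 = 2.4421.
yc = 2.4421^(1/3) = 1.3467 m.

1.3467


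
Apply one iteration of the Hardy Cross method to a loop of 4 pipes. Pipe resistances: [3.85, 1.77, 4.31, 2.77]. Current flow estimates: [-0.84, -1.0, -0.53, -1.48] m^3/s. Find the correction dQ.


Numerator terms (r*Q*|Q|): 3.85*-0.84*|-0.84| = -2.7166; 1.77*-1.0*|-1.0| = -1.77; 4.31*-0.53*|-0.53| = -1.2107; 2.77*-1.48*|-1.48| = -6.0674.
Sum of numerator = -11.7646.
Denominator terms (r*|Q|): 3.85*|-0.84| = 3.234; 1.77*|-1.0| = 1.77; 4.31*|-0.53| = 2.2843; 2.77*|-1.48| = 4.0996.
2 * sum of denominator = 2 * 11.3879 = 22.7758.
dQ = --11.7646 / 22.7758 = 0.5165 m^3/s.

0.5165


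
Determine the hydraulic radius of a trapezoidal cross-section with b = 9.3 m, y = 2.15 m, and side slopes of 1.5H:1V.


For a trapezoidal section with side slope z:
A = (b + z*y)*y = (9.3 + 1.5*2.15)*2.15 = 26.929 m^2.
P = b + 2*y*sqrt(1 + z^2) = 9.3 + 2*2.15*sqrt(1 + 1.5^2) = 17.052 m.
R = A/P = 26.929 / 17.052 = 1.5792 m.

1.5792


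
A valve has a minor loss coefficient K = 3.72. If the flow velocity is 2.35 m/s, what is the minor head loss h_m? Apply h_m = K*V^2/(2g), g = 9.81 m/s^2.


Minor loss formula: h_m = K * V^2/(2g).
V^2 = 2.35^2 = 5.5225.
V^2/(2g) = 5.5225 / 19.62 = 0.2815 m.
h_m = 3.72 * 0.2815 = 1.0471 m.

1.0471


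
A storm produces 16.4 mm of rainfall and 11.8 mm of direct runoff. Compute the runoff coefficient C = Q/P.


The runoff coefficient C = runoff depth / rainfall depth.
C = 11.8 / 16.4
  = 0.7195.

0.7195


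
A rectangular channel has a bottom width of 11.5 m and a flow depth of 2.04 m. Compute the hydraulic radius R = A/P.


For a rectangular section:
Flow area A = b * y = 11.5 * 2.04 = 23.46 m^2.
Wetted perimeter P = b + 2y = 11.5 + 2*2.04 = 15.58 m.
Hydraulic radius R = A/P = 23.46 / 15.58 = 1.5058 m.

1.5058


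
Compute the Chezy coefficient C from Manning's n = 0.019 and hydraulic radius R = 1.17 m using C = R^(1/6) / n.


The Chezy coefficient relates to Manning's n through C = R^(1/6) / n.
R^(1/6) = 1.17^(1/6) = 1.026513.
C = 1.026513 / 0.019 = 54.03 m^(1/2)/s.

54.03


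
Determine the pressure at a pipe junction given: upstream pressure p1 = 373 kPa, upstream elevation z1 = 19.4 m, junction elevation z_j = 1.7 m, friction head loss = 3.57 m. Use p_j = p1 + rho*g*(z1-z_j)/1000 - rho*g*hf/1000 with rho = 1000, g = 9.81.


Junction pressure: p_j = p1 + rho*g*(z1 - z_j)/1000 - rho*g*hf/1000.
Elevation term = 1000*9.81*(19.4 - 1.7)/1000 = 173.637 kPa.
Friction term = 1000*9.81*3.57/1000 = 35.022 kPa.
p_j = 373 + 173.637 - 35.022 = 511.62 kPa.

511.62


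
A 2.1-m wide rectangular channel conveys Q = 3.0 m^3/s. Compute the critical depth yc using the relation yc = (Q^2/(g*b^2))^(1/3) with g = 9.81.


Using yc = (Q^2 / (g * b^2))^(1/3):
Q^2 = 3.0^2 = 9.0.
g * b^2 = 9.81 * 2.1^2 = 9.81 * 4.41 = 43.26.
Q^2 / (g*b^2) = 9.0 / 43.26 = 0.208.
yc = 0.208^(1/3) = 0.5925 m.

0.5925


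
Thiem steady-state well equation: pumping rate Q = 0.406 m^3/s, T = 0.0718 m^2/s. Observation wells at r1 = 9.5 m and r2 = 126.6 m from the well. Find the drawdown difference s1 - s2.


Thiem equation: s1 - s2 = Q/(2*pi*T) * ln(r2/r1).
ln(r2/r1) = ln(126.6/9.5) = 2.5897.
Q/(2*pi*T) = 0.406 / (2*pi*0.0718) = 0.406 / 0.4511 = 0.9.
s1 - s2 = 0.9 * 2.5897 = 2.3307 m.

2.3307


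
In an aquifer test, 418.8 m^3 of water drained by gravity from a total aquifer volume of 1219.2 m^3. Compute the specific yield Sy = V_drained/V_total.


Specific yield Sy = Volume drained / Total volume.
Sy = 418.8 / 1219.2
   = 0.3435.

0.3435


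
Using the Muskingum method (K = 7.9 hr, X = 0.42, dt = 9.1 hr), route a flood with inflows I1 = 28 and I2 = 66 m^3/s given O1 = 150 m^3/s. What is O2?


Muskingum coefficients:
denom = 2*K*(1-X) + dt = 2*7.9*(1-0.42) + 9.1 = 18.264.
C0 = (dt - 2*K*X)/denom = (9.1 - 2*7.9*0.42)/18.264 = 0.1349.
C1 = (dt + 2*K*X)/denom = (9.1 + 2*7.9*0.42)/18.264 = 0.8616.
C2 = (2*K*(1-X) - dt)/denom = 0.0035.
O2 = C0*I2 + C1*I1 + C2*O1
   = 0.1349*66 + 0.8616*28 + 0.0035*150
   = 33.55 m^3/s.

33.55


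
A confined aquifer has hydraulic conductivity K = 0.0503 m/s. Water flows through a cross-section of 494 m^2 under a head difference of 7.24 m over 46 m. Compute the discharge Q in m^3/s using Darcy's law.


Darcy's law: Q = K * A * i, where i = dh/L.
Hydraulic gradient i = 7.24 / 46 = 0.157391.
Q = 0.0503 * 494 * 0.157391
  = 3.9109 m^3/s.

3.9109


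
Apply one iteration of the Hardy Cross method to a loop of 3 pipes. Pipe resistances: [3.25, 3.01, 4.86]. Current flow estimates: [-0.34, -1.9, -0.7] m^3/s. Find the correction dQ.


Numerator terms (r*Q*|Q|): 3.25*-0.34*|-0.34| = -0.3757; 3.01*-1.9*|-1.9| = -10.8661; 4.86*-0.7*|-0.7| = -2.3814.
Sum of numerator = -13.6232.
Denominator terms (r*|Q|): 3.25*|-0.34| = 1.105; 3.01*|-1.9| = 5.719; 4.86*|-0.7| = 3.402.
2 * sum of denominator = 2 * 10.226 = 20.452.
dQ = --13.6232 / 20.452 = 0.6661 m^3/s.

0.6661


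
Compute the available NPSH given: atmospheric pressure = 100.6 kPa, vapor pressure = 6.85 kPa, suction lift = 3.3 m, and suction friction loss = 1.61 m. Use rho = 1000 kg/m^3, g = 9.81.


NPSHa = p_atm/(rho*g) - z_s - hf_s - p_vap/(rho*g).
p_atm/(rho*g) = 100.6*1000 / (1000*9.81) = 10.255 m.
p_vap/(rho*g) = 6.85*1000 / (1000*9.81) = 0.698 m.
NPSHa = 10.255 - 3.3 - 1.61 - 0.698
      = 4.65 m.

4.65


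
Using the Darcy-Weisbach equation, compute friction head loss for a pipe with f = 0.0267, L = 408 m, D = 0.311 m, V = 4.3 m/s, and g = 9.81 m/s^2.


Darcy-Weisbach equation: h_f = f * (L/D) * V^2/(2g).
f * L/D = 0.0267 * 408/0.311 = 35.0277.
V^2/(2g) = 4.3^2 / (2*9.81) = 18.49 / 19.62 = 0.9424 m.
h_f = 35.0277 * 0.9424 = 33.01 m.

33.01


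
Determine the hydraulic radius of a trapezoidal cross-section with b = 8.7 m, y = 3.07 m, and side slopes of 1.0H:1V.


For a trapezoidal section with side slope z:
A = (b + z*y)*y = (8.7 + 1.0*3.07)*3.07 = 36.134 m^2.
P = b + 2*y*sqrt(1 + z^2) = 8.7 + 2*3.07*sqrt(1 + 1.0^2) = 17.383 m.
R = A/P = 36.134 / 17.383 = 2.0787 m.

2.0787


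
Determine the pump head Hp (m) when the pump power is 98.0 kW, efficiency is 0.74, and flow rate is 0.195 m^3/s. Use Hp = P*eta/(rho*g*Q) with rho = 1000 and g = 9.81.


Pump head formula: Hp = P * eta / (rho * g * Q).
Numerator: P * eta = 98.0 * 1000 * 0.74 = 72520.0 W.
Denominator: rho * g * Q = 1000 * 9.81 * 0.195 = 1912.95.
Hp = 72520.0 / 1912.95 = 37.91 m.

37.91


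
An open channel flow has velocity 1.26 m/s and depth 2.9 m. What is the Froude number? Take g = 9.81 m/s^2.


The Froude number is defined as Fr = V / sqrt(g*y).
g*y = 9.81 * 2.9 = 28.449.
sqrt(g*y) = sqrt(28.449) = 5.3338.
Fr = 1.26 / 5.3338 = 0.2362.

0.2362


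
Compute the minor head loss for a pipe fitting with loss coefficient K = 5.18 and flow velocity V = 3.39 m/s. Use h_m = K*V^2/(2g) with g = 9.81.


Minor loss formula: h_m = K * V^2/(2g).
V^2 = 3.39^2 = 11.4921.
V^2/(2g) = 11.4921 / 19.62 = 0.5857 m.
h_m = 5.18 * 0.5857 = 3.0341 m.

3.0341


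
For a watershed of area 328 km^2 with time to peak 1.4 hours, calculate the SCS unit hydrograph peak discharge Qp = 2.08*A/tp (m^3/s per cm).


SCS formula: Qp = 2.08 * A / tp.
Qp = 2.08 * 328 / 1.4
   = 682.24 / 1.4
   = 487.31 m^3/s per cm.

487.31


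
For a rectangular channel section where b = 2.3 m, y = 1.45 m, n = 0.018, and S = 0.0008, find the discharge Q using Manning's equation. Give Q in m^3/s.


For a rectangular channel, the cross-sectional area A = b * y = 2.3 * 1.45 = 3.33 m^2.
The wetted perimeter P = b + 2y = 2.3 + 2*1.45 = 5.2 m.
Hydraulic radius R = A/P = 3.33/5.2 = 0.6413 m.
Velocity V = (1/n)*R^(2/3)*S^(1/2) = (1/0.018)*0.6413^(2/3)*0.0008^(1/2) = 1.1686 m/s.
Discharge Q = A * V = 3.33 * 1.1686 = 3.897 m^3/s.

3.897


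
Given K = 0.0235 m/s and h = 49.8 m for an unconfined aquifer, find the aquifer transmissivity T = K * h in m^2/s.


Transmissivity is defined as T = K * h.
T = 0.0235 * 49.8
  = 1.1703 m^2/s.

1.1703


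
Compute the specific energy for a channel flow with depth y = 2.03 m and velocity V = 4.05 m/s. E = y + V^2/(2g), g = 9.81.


Specific energy E = y + V^2/(2g).
Velocity head = V^2/(2g) = 4.05^2 / (2*9.81) = 16.4025 / 19.62 = 0.836 m.
E = 2.03 + 0.836 = 2.866 m.

2.866


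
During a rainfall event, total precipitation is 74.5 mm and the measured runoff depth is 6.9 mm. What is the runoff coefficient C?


The runoff coefficient C = runoff depth / rainfall depth.
C = 6.9 / 74.5
  = 0.0926.

0.0926


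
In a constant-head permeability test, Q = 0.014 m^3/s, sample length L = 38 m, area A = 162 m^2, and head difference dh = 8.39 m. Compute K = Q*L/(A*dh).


From K = Q*L / (A*dh):
Numerator: Q*L = 0.014 * 38 = 0.532.
Denominator: A*dh = 162 * 8.39 = 1359.18.
K = 0.532 / 1359.18 = 0.000391 m/s.

0.000391


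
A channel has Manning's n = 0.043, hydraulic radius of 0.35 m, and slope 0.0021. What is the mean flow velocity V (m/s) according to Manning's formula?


Manning's equation gives V = (1/n) * R^(2/3) * S^(1/2).
First, compute R^(2/3) = 0.35^(2/3) = 0.4966.
Next, S^(1/2) = 0.0021^(1/2) = 0.045826.
Then 1/n = 1/0.043 = 23.26.
V = 23.26 * 0.4966 * 0.045826 = 0.5293 m/s.

0.5293


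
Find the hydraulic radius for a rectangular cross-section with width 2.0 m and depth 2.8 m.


For a rectangular section:
Flow area A = b * y = 2.0 * 2.8 = 5.6 m^2.
Wetted perimeter P = b + 2y = 2.0 + 2*2.8 = 7.6 m.
Hydraulic radius R = A/P = 5.6 / 7.6 = 0.7368 m.

0.7368


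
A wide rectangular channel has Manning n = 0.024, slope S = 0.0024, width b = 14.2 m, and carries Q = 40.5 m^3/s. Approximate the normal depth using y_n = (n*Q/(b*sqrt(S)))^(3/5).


We use the wide-channel approximation y_n = (n*Q/(b*sqrt(S)))^(3/5).
sqrt(S) = sqrt(0.0024) = 0.04899.
Numerator: n*Q = 0.024 * 40.5 = 0.972.
Denominator: b*sqrt(S) = 14.2 * 0.04899 = 0.695658.
arg = 1.3972.
y_n = 1.3972^(3/5) = 1.2223 m.

1.2223


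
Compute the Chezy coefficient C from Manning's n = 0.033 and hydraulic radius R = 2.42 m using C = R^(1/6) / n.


The Chezy coefficient relates to Manning's n through C = R^(1/6) / n.
R^(1/6) = 2.42^(1/6) = 1.158695.
C = 1.158695 / 0.033 = 35.11 m^(1/2)/s.

35.11


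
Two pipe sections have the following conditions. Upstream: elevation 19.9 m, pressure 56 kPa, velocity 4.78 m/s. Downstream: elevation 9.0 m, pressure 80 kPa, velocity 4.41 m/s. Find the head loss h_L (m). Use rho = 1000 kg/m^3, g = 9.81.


Total head at each section: H = z + p/(rho*g) + V^2/(2g).
H1 = 19.9 + 56*1000/(1000*9.81) + 4.78^2/(2*9.81)
   = 19.9 + 5.708 + 1.1645
   = 26.773 m.
H2 = 9.0 + 80*1000/(1000*9.81) + 4.41^2/(2*9.81)
   = 9.0 + 8.155 + 0.9912
   = 18.146 m.
h_L = H1 - H2 = 26.773 - 18.146 = 8.627 m.

8.627


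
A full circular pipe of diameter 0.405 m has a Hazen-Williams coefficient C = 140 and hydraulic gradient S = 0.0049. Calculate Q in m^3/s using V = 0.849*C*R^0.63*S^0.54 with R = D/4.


For a full circular pipe, R = D/4 = 0.405/4 = 0.1013 m.
V = 0.849 * 140 * 0.1013^0.63 * 0.0049^0.54
  = 0.849 * 140 * 0.236265 * 0.056586
  = 1.5891 m/s.
Pipe area A = pi*D^2/4 = pi*0.405^2/4 = 0.1288 m^2.
Q = A * V = 0.1288 * 1.5891 = 0.2047 m^3/s.

0.2047


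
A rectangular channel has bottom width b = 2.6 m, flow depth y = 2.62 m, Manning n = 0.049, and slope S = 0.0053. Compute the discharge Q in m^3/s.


For a rectangular channel, the cross-sectional area A = b * y = 2.6 * 2.62 = 6.81 m^2.
The wetted perimeter P = b + 2y = 2.6 + 2*2.62 = 7.84 m.
Hydraulic radius R = A/P = 6.81/7.84 = 0.8689 m.
Velocity V = (1/n)*R^(2/3)*S^(1/2) = (1/0.049)*0.8689^(2/3)*0.0053^(1/2) = 1.3528 m/s.
Discharge Q = A * V = 6.81 * 1.3528 = 9.216 m^3/s.

9.216


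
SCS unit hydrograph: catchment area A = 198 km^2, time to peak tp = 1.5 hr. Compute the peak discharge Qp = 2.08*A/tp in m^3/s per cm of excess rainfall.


SCS formula: Qp = 2.08 * A / tp.
Qp = 2.08 * 198 / 1.5
   = 411.84 / 1.5
   = 274.56 m^3/s per cm.

274.56


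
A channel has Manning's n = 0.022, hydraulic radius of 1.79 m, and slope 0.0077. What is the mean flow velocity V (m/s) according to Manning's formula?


Manning's equation gives V = (1/n) * R^(2/3) * S^(1/2).
First, compute R^(2/3) = 1.79^(2/3) = 1.4742.
Next, S^(1/2) = 0.0077^(1/2) = 0.08775.
Then 1/n = 1/0.022 = 45.45.
V = 45.45 * 1.4742 * 0.08775 = 5.8802 m/s.

5.8802


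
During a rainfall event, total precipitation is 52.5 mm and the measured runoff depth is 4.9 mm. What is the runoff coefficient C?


The runoff coefficient C = runoff depth / rainfall depth.
C = 4.9 / 52.5
  = 0.0933.

0.0933


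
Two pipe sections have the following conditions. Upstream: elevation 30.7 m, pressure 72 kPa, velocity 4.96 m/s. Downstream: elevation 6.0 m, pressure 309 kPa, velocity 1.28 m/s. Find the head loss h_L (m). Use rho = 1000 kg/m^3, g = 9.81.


Total head at each section: H = z + p/(rho*g) + V^2/(2g).
H1 = 30.7 + 72*1000/(1000*9.81) + 4.96^2/(2*9.81)
   = 30.7 + 7.339 + 1.2539
   = 39.293 m.
H2 = 6.0 + 309*1000/(1000*9.81) + 1.28^2/(2*9.81)
   = 6.0 + 31.498 + 0.0835
   = 37.582 m.
h_L = H1 - H2 = 39.293 - 37.582 = 1.711 m.

1.711


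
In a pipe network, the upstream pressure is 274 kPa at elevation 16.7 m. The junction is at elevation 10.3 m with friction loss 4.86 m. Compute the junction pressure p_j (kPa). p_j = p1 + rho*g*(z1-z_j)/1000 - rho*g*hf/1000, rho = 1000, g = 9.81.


Junction pressure: p_j = p1 + rho*g*(z1 - z_j)/1000 - rho*g*hf/1000.
Elevation term = 1000*9.81*(16.7 - 10.3)/1000 = 62.784 kPa.
Friction term = 1000*9.81*4.86/1000 = 47.677 kPa.
p_j = 274 + 62.784 - 47.677 = 289.11 kPa.

289.11


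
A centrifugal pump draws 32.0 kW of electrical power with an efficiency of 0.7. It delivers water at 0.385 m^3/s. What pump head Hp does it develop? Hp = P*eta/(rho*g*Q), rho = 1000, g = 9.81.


Pump head formula: Hp = P * eta / (rho * g * Q).
Numerator: P * eta = 32.0 * 1000 * 0.7 = 22400.0 W.
Denominator: rho * g * Q = 1000 * 9.81 * 0.385 = 3776.85.
Hp = 22400.0 / 3776.85 = 5.93 m.

5.93


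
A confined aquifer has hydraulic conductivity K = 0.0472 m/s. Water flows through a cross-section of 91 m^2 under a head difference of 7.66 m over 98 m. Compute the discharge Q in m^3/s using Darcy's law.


Darcy's law: Q = K * A * i, where i = dh/L.
Hydraulic gradient i = 7.66 / 98 = 0.078163.
Q = 0.0472 * 91 * 0.078163
  = 0.3357 m^3/s.

0.3357


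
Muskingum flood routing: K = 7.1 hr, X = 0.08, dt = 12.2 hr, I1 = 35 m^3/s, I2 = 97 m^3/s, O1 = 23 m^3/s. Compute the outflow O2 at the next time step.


Muskingum coefficients:
denom = 2*K*(1-X) + dt = 2*7.1*(1-0.08) + 12.2 = 25.264.
C0 = (dt - 2*K*X)/denom = (12.2 - 2*7.1*0.08)/25.264 = 0.4379.
C1 = (dt + 2*K*X)/denom = (12.2 + 2*7.1*0.08)/25.264 = 0.5279.
C2 = (2*K*(1-X) - dt)/denom = 0.0342.
O2 = C0*I2 + C1*I1 + C2*O1
   = 0.4379*97 + 0.5279*35 + 0.0342*23
   = 61.74 m^3/s.

61.74


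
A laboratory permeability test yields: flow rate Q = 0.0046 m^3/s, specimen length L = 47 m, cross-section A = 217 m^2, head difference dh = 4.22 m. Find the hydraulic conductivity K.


From K = Q*L / (A*dh):
Numerator: Q*L = 0.0046 * 47 = 0.2162.
Denominator: A*dh = 217 * 4.22 = 915.74.
K = 0.2162 / 915.74 = 0.000236 m/s.

0.000236


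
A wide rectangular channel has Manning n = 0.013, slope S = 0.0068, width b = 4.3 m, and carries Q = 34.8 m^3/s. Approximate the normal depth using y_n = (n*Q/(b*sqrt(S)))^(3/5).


We use the wide-channel approximation y_n = (n*Q/(b*sqrt(S)))^(3/5).
sqrt(S) = sqrt(0.0068) = 0.082462.
Numerator: n*Q = 0.013 * 34.8 = 0.4524.
Denominator: b*sqrt(S) = 4.3 * 0.082462 = 0.354587.
arg = 1.2759.
y_n = 1.2759^(3/5) = 1.1574 m.

1.1574


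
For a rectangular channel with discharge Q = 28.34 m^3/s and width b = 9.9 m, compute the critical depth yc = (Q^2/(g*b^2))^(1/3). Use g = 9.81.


Using yc = (Q^2 / (g * b^2))^(1/3):
Q^2 = 28.34^2 = 803.16.
g * b^2 = 9.81 * 9.9^2 = 9.81 * 98.01 = 961.48.
Q^2 / (g*b^2) = 803.16 / 961.48 = 0.8353.
yc = 0.8353^(1/3) = 0.9418 m.

0.9418


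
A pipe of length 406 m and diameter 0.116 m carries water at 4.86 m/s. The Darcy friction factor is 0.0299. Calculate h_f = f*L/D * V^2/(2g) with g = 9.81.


Darcy-Weisbach equation: h_f = f * (L/D) * V^2/(2g).
f * L/D = 0.0299 * 406/0.116 = 104.65.
V^2/(2g) = 4.86^2 / (2*9.81) = 23.6196 / 19.62 = 1.2039 m.
h_f = 104.65 * 1.2039 = 125.983 m.

125.983


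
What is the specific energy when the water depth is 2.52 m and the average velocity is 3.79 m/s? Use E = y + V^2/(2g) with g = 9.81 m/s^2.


Specific energy E = y + V^2/(2g).
Velocity head = V^2/(2g) = 3.79^2 / (2*9.81) = 14.3641 / 19.62 = 0.7321 m.
E = 2.52 + 0.7321 = 3.2521 m.

3.2521


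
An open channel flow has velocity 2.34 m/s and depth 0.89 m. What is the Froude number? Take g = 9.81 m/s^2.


The Froude number is defined as Fr = V / sqrt(g*y).
g*y = 9.81 * 0.89 = 8.7309.
sqrt(g*y) = sqrt(8.7309) = 2.9548.
Fr = 2.34 / 2.9548 = 0.7919.

0.7919


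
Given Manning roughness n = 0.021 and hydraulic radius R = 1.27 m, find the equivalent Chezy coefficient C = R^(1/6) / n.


The Chezy coefficient relates to Manning's n through C = R^(1/6) / n.
R^(1/6) = 1.27^(1/6) = 1.04064.
C = 1.04064 / 0.021 = 49.55 m^(1/2)/s.

49.55


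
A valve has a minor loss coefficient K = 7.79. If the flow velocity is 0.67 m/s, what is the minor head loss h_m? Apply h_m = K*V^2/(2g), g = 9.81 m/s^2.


Minor loss formula: h_m = K * V^2/(2g).
V^2 = 0.67^2 = 0.4489.
V^2/(2g) = 0.4489 / 19.62 = 0.0229 m.
h_m = 7.79 * 0.0229 = 0.1782 m.

0.1782


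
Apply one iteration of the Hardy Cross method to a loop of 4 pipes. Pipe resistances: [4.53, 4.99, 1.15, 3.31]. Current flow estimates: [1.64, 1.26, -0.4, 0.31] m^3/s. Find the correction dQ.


Numerator terms (r*Q*|Q|): 4.53*1.64*|1.64| = 12.1839; 4.99*1.26*|1.26| = 7.9221; 1.15*-0.4*|-0.4| = -0.184; 3.31*0.31*|0.31| = 0.3181.
Sum of numerator = 20.2401.
Denominator terms (r*|Q|): 4.53*|1.64| = 7.4292; 4.99*|1.26| = 6.2874; 1.15*|-0.4| = 0.46; 3.31*|0.31| = 1.0261.
2 * sum of denominator = 2 * 15.2027 = 30.4054.
dQ = -20.2401 / 30.4054 = -0.6657 m^3/s.

-0.6657


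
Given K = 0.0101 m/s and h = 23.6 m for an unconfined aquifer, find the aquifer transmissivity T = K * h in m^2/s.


Transmissivity is defined as T = K * h.
T = 0.0101 * 23.6
  = 0.2384 m^2/s.

0.2384


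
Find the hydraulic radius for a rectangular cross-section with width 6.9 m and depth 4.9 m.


For a rectangular section:
Flow area A = b * y = 6.9 * 4.9 = 33.81 m^2.
Wetted perimeter P = b + 2y = 6.9 + 2*4.9 = 16.7 m.
Hydraulic radius R = A/P = 33.81 / 16.7 = 2.0246 m.

2.0246


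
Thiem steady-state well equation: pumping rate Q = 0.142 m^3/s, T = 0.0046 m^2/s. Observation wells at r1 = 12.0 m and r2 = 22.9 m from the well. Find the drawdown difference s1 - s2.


Thiem equation: s1 - s2 = Q/(2*pi*T) * ln(r2/r1).
ln(r2/r1) = ln(22.9/12.0) = 0.6462.
Q/(2*pi*T) = 0.142 / (2*pi*0.0046) = 0.142 / 0.0289 = 4.913.
s1 - s2 = 4.913 * 0.6462 = 3.175 m.

3.175


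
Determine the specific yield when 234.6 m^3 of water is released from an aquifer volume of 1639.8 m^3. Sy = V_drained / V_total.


Specific yield Sy = Volume drained / Total volume.
Sy = 234.6 / 1639.8
   = 0.1431.

0.1431


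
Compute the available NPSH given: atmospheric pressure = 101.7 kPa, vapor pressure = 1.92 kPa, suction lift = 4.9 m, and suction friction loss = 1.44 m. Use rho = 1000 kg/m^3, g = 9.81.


NPSHa = p_atm/(rho*g) - z_s - hf_s - p_vap/(rho*g).
p_atm/(rho*g) = 101.7*1000 / (1000*9.81) = 10.367 m.
p_vap/(rho*g) = 1.92*1000 / (1000*9.81) = 0.196 m.
NPSHa = 10.367 - 4.9 - 1.44 - 0.196
      = 3.83 m.

3.83


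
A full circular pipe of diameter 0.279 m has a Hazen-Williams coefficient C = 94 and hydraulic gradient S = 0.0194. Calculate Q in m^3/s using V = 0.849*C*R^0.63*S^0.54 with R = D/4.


For a full circular pipe, R = D/4 = 0.279/4 = 0.0698 m.
V = 0.849 * 94 * 0.0698^0.63 * 0.0194^0.54
  = 0.849 * 94 * 0.186824 * 0.118963
  = 1.7737 m/s.
Pipe area A = pi*D^2/4 = pi*0.279^2/4 = 0.0611 m^2.
Q = A * V = 0.0611 * 1.7737 = 0.1084 m^3/s.

0.1084


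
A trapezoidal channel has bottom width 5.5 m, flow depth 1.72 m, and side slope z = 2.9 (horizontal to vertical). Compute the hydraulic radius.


For a trapezoidal section with side slope z:
A = (b + z*y)*y = (5.5 + 2.9*1.72)*1.72 = 18.039 m^2.
P = b + 2*y*sqrt(1 + z^2) = 5.5 + 2*1.72*sqrt(1 + 2.9^2) = 16.052 m.
R = A/P = 18.039 / 16.052 = 1.1238 m.

1.1238


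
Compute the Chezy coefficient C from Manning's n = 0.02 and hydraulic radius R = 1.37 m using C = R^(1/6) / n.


The Chezy coefficient relates to Manning's n through C = R^(1/6) / n.
R^(1/6) = 1.37^(1/6) = 1.053869.
C = 1.053869 / 0.02 = 52.69 m^(1/2)/s.

52.69


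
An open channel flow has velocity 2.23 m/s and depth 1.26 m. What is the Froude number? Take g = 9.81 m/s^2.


The Froude number is defined as Fr = V / sqrt(g*y).
g*y = 9.81 * 1.26 = 12.3606.
sqrt(g*y) = sqrt(12.3606) = 3.5158.
Fr = 2.23 / 3.5158 = 0.6343.

0.6343


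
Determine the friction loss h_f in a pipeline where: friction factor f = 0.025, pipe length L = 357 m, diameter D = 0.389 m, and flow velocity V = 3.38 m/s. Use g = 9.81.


Darcy-Weisbach equation: h_f = f * (L/D) * V^2/(2g).
f * L/D = 0.025 * 357/0.389 = 22.9434.
V^2/(2g) = 3.38^2 / (2*9.81) = 11.4244 / 19.62 = 0.5823 m.
h_f = 22.9434 * 0.5823 = 13.36 m.

13.36


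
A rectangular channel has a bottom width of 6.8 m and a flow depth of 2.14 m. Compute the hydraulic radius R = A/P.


For a rectangular section:
Flow area A = b * y = 6.8 * 2.14 = 14.55 m^2.
Wetted perimeter P = b + 2y = 6.8 + 2*2.14 = 11.08 m.
Hydraulic radius R = A/P = 14.55 / 11.08 = 1.3134 m.

1.3134


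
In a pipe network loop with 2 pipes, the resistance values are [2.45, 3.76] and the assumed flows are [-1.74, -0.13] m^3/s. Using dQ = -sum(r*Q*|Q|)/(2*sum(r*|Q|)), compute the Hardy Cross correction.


Numerator terms (r*Q*|Q|): 2.45*-1.74*|-1.74| = -7.4176; 3.76*-0.13*|-0.13| = -0.0635.
Sum of numerator = -7.4812.
Denominator terms (r*|Q|): 2.45*|-1.74| = 4.263; 3.76*|-0.13| = 0.4888.
2 * sum of denominator = 2 * 4.7518 = 9.5036.
dQ = --7.4812 / 9.5036 = 0.7872 m^3/s.

0.7872


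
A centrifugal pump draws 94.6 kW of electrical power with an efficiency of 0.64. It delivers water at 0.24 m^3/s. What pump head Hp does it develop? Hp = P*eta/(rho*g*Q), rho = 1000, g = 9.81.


Pump head formula: Hp = P * eta / (rho * g * Q).
Numerator: P * eta = 94.6 * 1000 * 0.64 = 60544.0 W.
Denominator: rho * g * Q = 1000 * 9.81 * 0.24 = 2354.4.
Hp = 60544.0 / 2354.4 = 25.72 m.

25.72


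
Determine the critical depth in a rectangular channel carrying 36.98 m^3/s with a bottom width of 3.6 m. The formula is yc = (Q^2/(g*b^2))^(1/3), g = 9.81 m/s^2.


Using yc = (Q^2 / (g * b^2))^(1/3):
Q^2 = 36.98^2 = 1367.52.
g * b^2 = 9.81 * 3.6^2 = 9.81 * 12.96 = 127.14.
Q^2 / (g*b^2) = 1367.52 / 127.14 = 10.756.
yc = 10.756^(1/3) = 2.2074 m.

2.2074


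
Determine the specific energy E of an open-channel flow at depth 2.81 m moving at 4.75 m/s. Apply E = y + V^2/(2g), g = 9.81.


Specific energy E = y + V^2/(2g).
Velocity head = V^2/(2g) = 4.75^2 / (2*9.81) = 22.5625 / 19.62 = 1.15 m.
E = 2.81 + 1.15 = 3.96 m.

3.96


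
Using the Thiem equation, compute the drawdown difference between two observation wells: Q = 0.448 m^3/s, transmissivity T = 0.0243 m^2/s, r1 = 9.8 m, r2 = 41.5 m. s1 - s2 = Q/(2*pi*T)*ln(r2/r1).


Thiem equation: s1 - s2 = Q/(2*pi*T) * ln(r2/r1).
ln(r2/r1) = ln(41.5/9.8) = 1.4433.
Q/(2*pi*T) = 0.448 / (2*pi*0.0243) = 0.448 / 0.1527 = 2.9342.
s1 - s2 = 2.9342 * 1.4433 = 4.235 m.

4.235


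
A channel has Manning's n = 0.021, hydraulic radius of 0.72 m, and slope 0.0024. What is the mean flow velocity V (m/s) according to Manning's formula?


Manning's equation gives V = (1/n) * R^(2/3) * S^(1/2).
First, compute R^(2/3) = 0.72^(2/3) = 0.8033.
Next, S^(1/2) = 0.0024^(1/2) = 0.04899.
Then 1/n = 1/0.021 = 47.62.
V = 47.62 * 0.8033 * 0.04899 = 1.874 m/s.

1.874


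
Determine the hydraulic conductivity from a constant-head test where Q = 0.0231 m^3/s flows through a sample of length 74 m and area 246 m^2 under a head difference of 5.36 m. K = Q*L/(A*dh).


From K = Q*L / (A*dh):
Numerator: Q*L = 0.0231 * 74 = 1.7094.
Denominator: A*dh = 246 * 5.36 = 1318.56.
K = 1.7094 / 1318.56 = 0.001296 m/s.

0.001296


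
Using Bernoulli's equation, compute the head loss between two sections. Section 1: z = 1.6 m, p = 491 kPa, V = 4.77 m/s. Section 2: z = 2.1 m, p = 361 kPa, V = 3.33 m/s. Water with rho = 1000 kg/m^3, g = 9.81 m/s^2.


Total head at each section: H = z + p/(rho*g) + V^2/(2g).
H1 = 1.6 + 491*1000/(1000*9.81) + 4.77^2/(2*9.81)
   = 1.6 + 50.051 + 1.1597
   = 52.811 m.
H2 = 2.1 + 361*1000/(1000*9.81) + 3.33^2/(2*9.81)
   = 2.1 + 36.799 + 0.5652
   = 39.464 m.
h_L = H1 - H2 = 52.811 - 39.464 = 13.346 m.

13.346


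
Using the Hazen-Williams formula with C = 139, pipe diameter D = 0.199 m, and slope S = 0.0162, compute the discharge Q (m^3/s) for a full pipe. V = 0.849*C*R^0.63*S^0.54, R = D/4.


For a full circular pipe, R = D/4 = 0.199/4 = 0.0498 m.
V = 0.849 * 139 * 0.0498^0.63 * 0.0162^0.54
  = 0.849 * 139 * 0.151001 * 0.107929
  = 1.9233 m/s.
Pipe area A = pi*D^2/4 = pi*0.199^2/4 = 0.0311 m^2.
Q = A * V = 0.0311 * 1.9233 = 0.0598 m^3/s.

0.0598


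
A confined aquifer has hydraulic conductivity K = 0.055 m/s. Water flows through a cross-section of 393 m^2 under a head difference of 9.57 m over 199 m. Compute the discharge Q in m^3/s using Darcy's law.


Darcy's law: Q = K * A * i, where i = dh/L.
Hydraulic gradient i = 9.57 / 199 = 0.04809.
Q = 0.055 * 393 * 0.04809
  = 1.0395 m^3/s.

1.0395


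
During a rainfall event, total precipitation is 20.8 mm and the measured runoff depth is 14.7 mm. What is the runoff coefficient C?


The runoff coefficient C = runoff depth / rainfall depth.
C = 14.7 / 20.8
  = 0.7067.

0.7067


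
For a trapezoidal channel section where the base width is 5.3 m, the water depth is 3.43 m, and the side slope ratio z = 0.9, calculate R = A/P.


For a trapezoidal section with side slope z:
A = (b + z*y)*y = (5.3 + 0.9*3.43)*3.43 = 28.767 m^2.
P = b + 2*y*sqrt(1 + z^2) = 5.3 + 2*3.43*sqrt(1 + 0.9^2) = 14.529 m.
R = A/P = 28.767 / 14.529 = 1.98 m.

1.98


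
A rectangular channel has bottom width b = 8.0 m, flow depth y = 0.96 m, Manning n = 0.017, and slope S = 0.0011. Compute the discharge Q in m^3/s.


For a rectangular channel, the cross-sectional area A = b * y = 8.0 * 0.96 = 7.68 m^2.
The wetted perimeter P = b + 2y = 8.0 + 2*0.96 = 9.92 m.
Hydraulic radius R = A/P = 7.68/9.92 = 0.7742 m.
Velocity V = (1/n)*R^(2/3)*S^(1/2) = (1/0.017)*0.7742^(2/3)*0.0011^(1/2) = 1.6449 m/s.
Discharge Q = A * V = 7.68 * 1.6449 = 12.633 m^3/s.

12.633


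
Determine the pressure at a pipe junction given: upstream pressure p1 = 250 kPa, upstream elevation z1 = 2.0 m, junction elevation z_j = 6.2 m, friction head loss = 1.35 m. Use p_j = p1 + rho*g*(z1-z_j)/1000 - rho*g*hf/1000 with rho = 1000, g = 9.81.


Junction pressure: p_j = p1 + rho*g*(z1 - z_j)/1000 - rho*g*hf/1000.
Elevation term = 1000*9.81*(2.0 - 6.2)/1000 = -41.202 kPa.
Friction term = 1000*9.81*1.35/1000 = 13.243 kPa.
p_j = 250 + -41.202 - 13.243 = 195.55 kPa.

195.55
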